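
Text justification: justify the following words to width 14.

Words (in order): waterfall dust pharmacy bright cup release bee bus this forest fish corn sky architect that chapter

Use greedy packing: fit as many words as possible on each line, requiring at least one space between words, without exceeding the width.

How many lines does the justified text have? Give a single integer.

Answer: 9

Derivation:
Line 1: ['waterfall', 'dust'] (min_width=14, slack=0)
Line 2: ['pharmacy'] (min_width=8, slack=6)
Line 3: ['bright', 'cup'] (min_width=10, slack=4)
Line 4: ['release', 'bee'] (min_width=11, slack=3)
Line 5: ['bus', 'this'] (min_width=8, slack=6)
Line 6: ['forest', 'fish'] (min_width=11, slack=3)
Line 7: ['corn', 'sky'] (min_width=8, slack=6)
Line 8: ['architect', 'that'] (min_width=14, slack=0)
Line 9: ['chapter'] (min_width=7, slack=7)
Total lines: 9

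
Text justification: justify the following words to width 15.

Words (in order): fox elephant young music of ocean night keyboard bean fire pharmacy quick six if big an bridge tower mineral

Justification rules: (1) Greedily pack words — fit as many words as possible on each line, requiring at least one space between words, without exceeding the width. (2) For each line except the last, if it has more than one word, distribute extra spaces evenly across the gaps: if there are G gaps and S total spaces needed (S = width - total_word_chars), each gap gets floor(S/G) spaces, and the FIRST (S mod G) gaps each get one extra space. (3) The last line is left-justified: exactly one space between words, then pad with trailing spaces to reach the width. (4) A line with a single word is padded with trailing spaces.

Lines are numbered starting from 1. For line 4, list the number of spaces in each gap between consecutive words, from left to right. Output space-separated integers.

Answer: 3

Derivation:
Line 1: ['fox', 'elephant'] (min_width=12, slack=3)
Line 2: ['young', 'music', 'of'] (min_width=14, slack=1)
Line 3: ['ocean', 'night'] (min_width=11, slack=4)
Line 4: ['keyboard', 'bean'] (min_width=13, slack=2)
Line 5: ['fire', 'pharmacy'] (min_width=13, slack=2)
Line 6: ['quick', 'six', 'if'] (min_width=12, slack=3)
Line 7: ['big', 'an', 'bridge'] (min_width=13, slack=2)
Line 8: ['tower', 'mineral'] (min_width=13, slack=2)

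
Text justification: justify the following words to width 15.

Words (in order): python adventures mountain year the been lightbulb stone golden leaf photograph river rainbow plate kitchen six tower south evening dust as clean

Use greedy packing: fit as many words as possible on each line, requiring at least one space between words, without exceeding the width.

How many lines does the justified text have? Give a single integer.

Line 1: ['python'] (min_width=6, slack=9)
Line 2: ['adventures'] (min_width=10, slack=5)
Line 3: ['mountain', 'year'] (min_width=13, slack=2)
Line 4: ['the', 'been'] (min_width=8, slack=7)
Line 5: ['lightbulb', 'stone'] (min_width=15, slack=0)
Line 6: ['golden', 'leaf'] (min_width=11, slack=4)
Line 7: ['photograph'] (min_width=10, slack=5)
Line 8: ['river', 'rainbow'] (min_width=13, slack=2)
Line 9: ['plate', 'kitchen'] (min_width=13, slack=2)
Line 10: ['six', 'tower', 'south'] (min_width=15, slack=0)
Line 11: ['evening', 'dust', 'as'] (min_width=15, slack=0)
Line 12: ['clean'] (min_width=5, slack=10)
Total lines: 12

Answer: 12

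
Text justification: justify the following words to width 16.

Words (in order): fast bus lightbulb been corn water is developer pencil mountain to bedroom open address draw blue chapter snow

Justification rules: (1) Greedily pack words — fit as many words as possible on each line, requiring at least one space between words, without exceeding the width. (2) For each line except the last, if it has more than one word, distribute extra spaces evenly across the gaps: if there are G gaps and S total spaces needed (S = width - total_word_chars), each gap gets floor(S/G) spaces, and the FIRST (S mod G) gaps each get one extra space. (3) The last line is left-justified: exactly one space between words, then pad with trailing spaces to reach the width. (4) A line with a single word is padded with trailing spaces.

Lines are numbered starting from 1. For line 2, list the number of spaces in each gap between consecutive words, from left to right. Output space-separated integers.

Line 1: ['fast', 'bus'] (min_width=8, slack=8)
Line 2: ['lightbulb', 'been'] (min_width=14, slack=2)
Line 3: ['corn', 'water', 'is'] (min_width=13, slack=3)
Line 4: ['developer', 'pencil'] (min_width=16, slack=0)
Line 5: ['mountain', 'to'] (min_width=11, slack=5)
Line 6: ['bedroom', 'open'] (min_width=12, slack=4)
Line 7: ['address', 'draw'] (min_width=12, slack=4)
Line 8: ['blue', 'chapter'] (min_width=12, slack=4)
Line 9: ['snow'] (min_width=4, slack=12)

Answer: 3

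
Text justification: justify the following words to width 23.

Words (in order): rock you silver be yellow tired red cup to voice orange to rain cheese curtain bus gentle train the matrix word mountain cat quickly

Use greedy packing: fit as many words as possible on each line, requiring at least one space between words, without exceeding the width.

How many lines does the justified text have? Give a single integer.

Line 1: ['rock', 'you', 'silver', 'be'] (min_width=18, slack=5)
Line 2: ['yellow', 'tired', 'red', 'cup', 'to'] (min_width=23, slack=0)
Line 3: ['voice', 'orange', 'to', 'rain'] (min_width=20, slack=3)
Line 4: ['cheese', 'curtain', 'bus'] (min_width=18, slack=5)
Line 5: ['gentle', 'train', 'the', 'matrix'] (min_width=23, slack=0)
Line 6: ['word', 'mountain', 'cat'] (min_width=17, slack=6)
Line 7: ['quickly'] (min_width=7, slack=16)
Total lines: 7

Answer: 7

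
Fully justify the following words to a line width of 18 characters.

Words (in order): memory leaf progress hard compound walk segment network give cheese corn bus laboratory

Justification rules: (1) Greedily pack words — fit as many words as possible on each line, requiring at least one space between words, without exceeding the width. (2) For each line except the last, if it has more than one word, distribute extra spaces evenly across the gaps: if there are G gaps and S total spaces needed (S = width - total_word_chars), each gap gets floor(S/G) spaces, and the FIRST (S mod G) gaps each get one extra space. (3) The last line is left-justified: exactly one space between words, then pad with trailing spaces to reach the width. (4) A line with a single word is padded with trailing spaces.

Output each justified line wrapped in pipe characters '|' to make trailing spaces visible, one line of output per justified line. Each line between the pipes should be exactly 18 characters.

Line 1: ['memory', 'leaf'] (min_width=11, slack=7)
Line 2: ['progress', 'hard'] (min_width=13, slack=5)
Line 3: ['compound', 'walk'] (min_width=13, slack=5)
Line 4: ['segment', 'network'] (min_width=15, slack=3)
Line 5: ['give', 'cheese', 'corn'] (min_width=16, slack=2)
Line 6: ['bus', 'laboratory'] (min_width=14, slack=4)

Answer: |memory        leaf|
|progress      hard|
|compound      walk|
|segment    network|
|give  cheese  corn|
|bus laboratory    |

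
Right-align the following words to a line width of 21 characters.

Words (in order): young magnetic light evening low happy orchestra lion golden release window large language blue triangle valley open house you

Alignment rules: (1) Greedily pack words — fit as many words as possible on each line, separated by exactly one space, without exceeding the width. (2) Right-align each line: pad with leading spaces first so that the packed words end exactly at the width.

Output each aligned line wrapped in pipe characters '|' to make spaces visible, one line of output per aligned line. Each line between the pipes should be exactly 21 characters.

Answer: | young magnetic light|
|    evening low happy|
|orchestra lion golden|
| release window large|
|        language blue|
| triangle valley open|
|            house you|

Derivation:
Line 1: ['young', 'magnetic', 'light'] (min_width=20, slack=1)
Line 2: ['evening', 'low', 'happy'] (min_width=17, slack=4)
Line 3: ['orchestra', 'lion', 'golden'] (min_width=21, slack=0)
Line 4: ['release', 'window', 'large'] (min_width=20, slack=1)
Line 5: ['language', 'blue'] (min_width=13, slack=8)
Line 6: ['triangle', 'valley', 'open'] (min_width=20, slack=1)
Line 7: ['house', 'you'] (min_width=9, slack=12)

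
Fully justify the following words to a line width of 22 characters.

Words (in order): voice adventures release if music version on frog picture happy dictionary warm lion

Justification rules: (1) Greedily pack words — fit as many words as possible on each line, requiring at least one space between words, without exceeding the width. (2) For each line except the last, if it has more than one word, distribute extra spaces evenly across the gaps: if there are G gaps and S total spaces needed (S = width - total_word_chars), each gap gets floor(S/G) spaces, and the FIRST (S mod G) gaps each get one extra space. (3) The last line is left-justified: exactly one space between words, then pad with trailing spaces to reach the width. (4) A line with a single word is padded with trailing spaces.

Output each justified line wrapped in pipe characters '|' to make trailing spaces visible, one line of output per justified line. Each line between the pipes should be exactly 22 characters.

Answer: |voice       adventures|
|release    if    music|
|version     on    frog|
|picture          happy|
|dictionary warm lion  |

Derivation:
Line 1: ['voice', 'adventures'] (min_width=16, slack=6)
Line 2: ['release', 'if', 'music'] (min_width=16, slack=6)
Line 3: ['version', 'on', 'frog'] (min_width=15, slack=7)
Line 4: ['picture', 'happy'] (min_width=13, slack=9)
Line 5: ['dictionary', 'warm', 'lion'] (min_width=20, slack=2)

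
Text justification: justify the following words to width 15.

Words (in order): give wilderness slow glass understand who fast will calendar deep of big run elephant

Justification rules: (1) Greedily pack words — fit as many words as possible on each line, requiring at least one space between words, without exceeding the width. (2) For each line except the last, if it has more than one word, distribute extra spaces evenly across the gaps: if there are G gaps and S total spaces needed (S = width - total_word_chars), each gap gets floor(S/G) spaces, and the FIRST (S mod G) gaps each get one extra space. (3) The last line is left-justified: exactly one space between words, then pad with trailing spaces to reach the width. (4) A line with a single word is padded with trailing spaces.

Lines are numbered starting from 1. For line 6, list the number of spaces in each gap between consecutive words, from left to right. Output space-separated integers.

Answer: 4 3

Derivation:
Line 1: ['give', 'wilderness'] (min_width=15, slack=0)
Line 2: ['slow', 'glass'] (min_width=10, slack=5)
Line 3: ['understand', 'who'] (min_width=14, slack=1)
Line 4: ['fast', 'will'] (min_width=9, slack=6)
Line 5: ['calendar', 'deep'] (min_width=13, slack=2)
Line 6: ['of', 'big', 'run'] (min_width=10, slack=5)
Line 7: ['elephant'] (min_width=8, slack=7)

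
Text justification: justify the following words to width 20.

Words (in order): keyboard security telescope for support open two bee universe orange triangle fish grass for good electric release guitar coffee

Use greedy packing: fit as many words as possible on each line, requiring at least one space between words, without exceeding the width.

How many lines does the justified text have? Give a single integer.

Answer: 8

Derivation:
Line 1: ['keyboard', 'security'] (min_width=17, slack=3)
Line 2: ['telescope', 'for'] (min_width=13, slack=7)
Line 3: ['support', 'open', 'two', 'bee'] (min_width=20, slack=0)
Line 4: ['universe', 'orange'] (min_width=15, slack=5)
Line 5: ['triangle', 'fish', 'grass'] (min_width=19, slack=1)
Line 6: ['for', 'good', 'electric'] (min_width=17, slack=3)
Line 7: ['release', 'guitar'] (min_width=14, slack=6)
Line 8: ['coffee'] (min_width=6, slack=14)
Total lines: 8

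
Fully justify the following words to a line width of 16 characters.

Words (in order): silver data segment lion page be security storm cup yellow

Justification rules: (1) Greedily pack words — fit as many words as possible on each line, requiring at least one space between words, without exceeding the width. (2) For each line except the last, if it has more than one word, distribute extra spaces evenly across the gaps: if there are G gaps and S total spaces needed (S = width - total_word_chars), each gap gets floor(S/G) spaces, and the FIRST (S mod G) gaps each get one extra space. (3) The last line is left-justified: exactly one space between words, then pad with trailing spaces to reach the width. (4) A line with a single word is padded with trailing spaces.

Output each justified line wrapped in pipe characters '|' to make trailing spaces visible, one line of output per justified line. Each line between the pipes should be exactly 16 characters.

Line 1: ['silver', 'data'] (min_width=11, slack=5)
Line 2: ['segment', 'lion'] (min_width=12, slack=4)
Line 3: ['page', 'be', 'security'] (min_width=16, slack=0)
Line 4: ['storm', 'cup', 'yellow'] (min_width=16, slack=0)

Answer: |silver      data|
|segment     lion|
|page be security|
|storm cup yellow|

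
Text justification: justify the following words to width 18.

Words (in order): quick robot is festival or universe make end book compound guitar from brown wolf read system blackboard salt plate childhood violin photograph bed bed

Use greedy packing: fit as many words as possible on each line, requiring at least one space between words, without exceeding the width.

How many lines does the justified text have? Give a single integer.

Answer: 10

Derivation:
Line 1: ['quick', 'robot', 'is'] (min_width=14, slack=4)
Line 2: ['festival', 'or'] (min_width=11, slack=7)
Line 3: ['universe', 'make', 'end'] (min_width=17, slack=1)
Line 4: ['book', 'compound'] (min_width=13, slack=5)
Line 5: ['guitar', 'from', 'brown'] (min_width=17, slack=1)
Line 6: ['wolf', 'read', 'system'] (min_width=16, slack=2)
Line 7: ['blackboard', 'salt'] (min_width=15, slack=3)
Line 8: ['plate', 'childhood'] (min_width=15, slack=3)
Line 9: ['violin', 'photograph'] (min_width=17, slack=1)
Line 10: ['bed', 'bed'] (min_width=7, slack=11)
Total lines: 10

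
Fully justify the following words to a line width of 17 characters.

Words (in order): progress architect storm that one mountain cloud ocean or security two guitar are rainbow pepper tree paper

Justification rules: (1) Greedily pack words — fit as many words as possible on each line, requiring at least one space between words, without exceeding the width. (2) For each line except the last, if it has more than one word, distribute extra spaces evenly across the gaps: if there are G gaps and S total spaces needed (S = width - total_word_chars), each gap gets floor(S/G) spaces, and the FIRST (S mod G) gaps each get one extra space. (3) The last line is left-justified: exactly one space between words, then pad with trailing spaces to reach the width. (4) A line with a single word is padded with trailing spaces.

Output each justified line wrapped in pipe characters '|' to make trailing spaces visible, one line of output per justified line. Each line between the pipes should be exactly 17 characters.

Answer: |progress         |
|architect   storm|
|that one mountain|
|cloud   ocean  or|
|security      two|
|guitar        are|
|rainbow    pepper|
|tree paper       |

Derivation:
Line 1: ['progress'] (min_width=8, slack=9)
Line 2: ['architect', 'storm'] (min_width=15, slack=2)
Line 3: ['that', 'one', 'mountain'] (min_width=17, slack=0)
Line 4: ['cloud', 'ocean', 'or'] (min_width=14, slack=3)
Line 5: ['security', 'two'] (min_width=12, slack=5)
Line 6: ['guitar', 'are'] (min_width=10, slack=7)
Line 7: ['rainbow', 'pepper'] (min_width=14, slack=3)
Line 8: ['tree', 'paper'] (min_width=10, slack=7)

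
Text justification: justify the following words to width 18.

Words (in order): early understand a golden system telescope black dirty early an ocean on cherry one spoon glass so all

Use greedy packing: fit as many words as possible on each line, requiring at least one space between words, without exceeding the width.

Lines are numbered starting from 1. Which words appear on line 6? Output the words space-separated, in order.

Answer: one spoon glass so

Derivation:
Line 1: ['early', 'understand', 'a'] (min_width=18, slack=0)
Line 2: ['golden', 'system'] (min_width=13, slack=5)
Line 3: ['telescope', 'black'] (min_width=15, slack=3)
Line 4: ['dirty', 'early', 'an'] (min_width=14, slack=4)
Line 5: ['ocean', 'on', 'cherry'] (min_width=15, slack=3)
Line 6: ['one', 'spoon', 'glass', 'so'] (min_width=18, slack=0)
Line 7: ['all'] (min_width=3, slack=15)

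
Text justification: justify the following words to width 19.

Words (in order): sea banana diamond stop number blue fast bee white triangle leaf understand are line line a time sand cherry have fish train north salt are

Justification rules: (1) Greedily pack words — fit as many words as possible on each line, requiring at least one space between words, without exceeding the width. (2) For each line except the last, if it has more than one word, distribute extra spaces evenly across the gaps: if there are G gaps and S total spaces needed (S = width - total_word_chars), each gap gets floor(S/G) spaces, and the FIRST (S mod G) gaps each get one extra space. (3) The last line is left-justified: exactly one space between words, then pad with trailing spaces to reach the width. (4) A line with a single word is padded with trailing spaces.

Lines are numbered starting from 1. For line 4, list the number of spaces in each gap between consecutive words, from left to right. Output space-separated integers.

Line 1: ['sea', 'banana', 'diamond'] (min_width=18, slack=1)
Line 2: ['stop', 'number', 'blue'] (min_width=16, slack=3)
Line 3: ['fast', 'bee', 'white'] (min_width=14, slack=5)
Line 4: ['triangle', 'leaf'] (min_width=13, slack=6)
Line 5: ['understand', 'are', 'line'] (min_width=19, slack=0)
Line 6: ['line', 'a', 'time', 'sand'] (min_width=16, slack=3)
Line 7: ['cherry', 'have', 'fish'] (min_width=16, slack=3)
Line 8: ['train', 'north', 'salt'] (min_width=16, slack=3)
Line 9: ['are'] (min_width=3, slack=16)

Answer: 7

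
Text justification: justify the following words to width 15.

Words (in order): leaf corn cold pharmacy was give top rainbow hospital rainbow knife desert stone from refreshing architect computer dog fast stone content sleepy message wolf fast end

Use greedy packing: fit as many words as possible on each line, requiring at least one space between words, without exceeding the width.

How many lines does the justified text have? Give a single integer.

Line 1: ['leaf', 'corn', 'cold'] (min_width=14, slack=1)
Line 2: ['pharmacy', 'was'] (min_width=12, slack=3)
Line 3: ['give', 'top'] (min_width=8, slack=7)
Line 4: ['rainbow'] (min_width=7, slack=8)
Line 5: ['hospital'] (min_width=8, slack=7)
Line 6: ['rainbow', 'knife'] (min_width=13, slack=2)
Line 7: ['desert', 'stone'] (min_width=12, slack=3)
Line 8: ['from', 'refreshing'] (min_width=15, slack=0)
Line 9: ['architect'] (min_width=9, slack=6)
Line 10: ['computer', 'dog'] (min_width=12, slack=3)
Line 11: ['fast', 'stone'] (min_width=10, slack=5)
Line 12: ['content', 'sleepy'] (min_width=14, slack=1)
Line 13: ['message', 'wolf'] (min_width=12, slack=3)
Line 14: ['fast', 'end'] (min_width=8, slack=7)
Total lines: 14

Answer: 14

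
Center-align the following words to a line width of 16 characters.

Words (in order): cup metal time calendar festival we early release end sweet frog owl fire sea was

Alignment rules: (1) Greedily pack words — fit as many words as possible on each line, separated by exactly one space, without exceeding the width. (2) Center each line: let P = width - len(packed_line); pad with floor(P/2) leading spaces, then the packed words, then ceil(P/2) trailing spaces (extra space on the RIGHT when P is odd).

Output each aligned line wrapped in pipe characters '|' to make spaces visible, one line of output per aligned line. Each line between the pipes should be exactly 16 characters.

Answer: | cup metal time |
|    calendar    |
|  festival we   |
| early release  |
| end sweet frog |
|owl fire sea was|

Derivation:
Line 1: ['cup', 'metal', 'time'] (min_width=14, slack=2)
Line 2: ['calendar'] (min_width=8, slack=8)
Line 3: ['festival', 'we'] (min_width=11, slack=5)
Line 4: ['early', 'release'] (min_width=13, slack=3)
Line 5: ['end', 'sweet', 'frog'] (min_width=14, slack=2)
Line 6: ['owl', 'fire', 'sea', 'was'] (min_width=16, slack=0)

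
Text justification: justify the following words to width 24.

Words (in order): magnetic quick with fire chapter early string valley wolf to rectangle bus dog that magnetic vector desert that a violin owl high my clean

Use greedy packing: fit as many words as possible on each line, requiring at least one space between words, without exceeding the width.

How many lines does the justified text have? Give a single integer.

Line 1: ['magnetic', 'quick', 'with', 'fire'] (min_width=24, slack=0)
Line 2: ['chapter', 'early', 'string'] (min_width=20, slack=4)
Line 3: ['valley', 'wolf', 'to', 'rectangle'] (min_width=24, slack=0)
Line 4: ['bus', 'dog', 'that', 'magnetic'] (min_width=21, slack=3)
Line 5: ['vector', 'desert', 'that', 'a'] (min_width=20, slack=4)
Line 6: ['violin', 'owl', 'high', 'my', 'clean'] (min_width=24, slack=0)
Total lines: 6

Answer: 6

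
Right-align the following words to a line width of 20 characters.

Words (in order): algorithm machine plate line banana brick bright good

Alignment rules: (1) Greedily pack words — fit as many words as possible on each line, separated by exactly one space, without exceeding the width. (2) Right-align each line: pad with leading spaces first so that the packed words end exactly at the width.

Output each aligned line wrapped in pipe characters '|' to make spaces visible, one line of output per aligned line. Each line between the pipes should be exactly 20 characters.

Line 1: ['algorithm', 'machine'] (min_width=17, slack=3)
Line 2: ['plate', 'line', 'banana'] (min_width=17, slack=3)
Line 3: ['brick', 'bright', 'good'] (min_width=17, slack=3)

Answer: |   algorithm machine|
|   plate line banana|
|   brick bright good|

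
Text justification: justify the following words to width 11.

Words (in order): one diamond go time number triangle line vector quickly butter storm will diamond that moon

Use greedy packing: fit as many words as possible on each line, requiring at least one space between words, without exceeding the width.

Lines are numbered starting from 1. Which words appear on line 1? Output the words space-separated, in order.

Line 1: ['one', 'diamond'] (min_width=11, slack=0)
Line 2: ['go', 'time'] (min_width=7, slack=4)
Line 3: ['number'] (min_width=6, slack=5)
Line 4: ['triangle'] (min_width=8, slack=3)
Line 5: ['line', 'vector'] (min_width=11, slack=0)
Line 6: ['quickly'] (min_width=7, slack=4)
Line 7: ['butter'] (min_width=6, slack=5)
Line 8: ['storm', 'will'] (min_width=10, slack=1)
Line 9: ['diamond'] (min_width=7, slack=4)
Line 10: ['that', 'moon'] (min_width=9, slack=2)

Answer: one diamond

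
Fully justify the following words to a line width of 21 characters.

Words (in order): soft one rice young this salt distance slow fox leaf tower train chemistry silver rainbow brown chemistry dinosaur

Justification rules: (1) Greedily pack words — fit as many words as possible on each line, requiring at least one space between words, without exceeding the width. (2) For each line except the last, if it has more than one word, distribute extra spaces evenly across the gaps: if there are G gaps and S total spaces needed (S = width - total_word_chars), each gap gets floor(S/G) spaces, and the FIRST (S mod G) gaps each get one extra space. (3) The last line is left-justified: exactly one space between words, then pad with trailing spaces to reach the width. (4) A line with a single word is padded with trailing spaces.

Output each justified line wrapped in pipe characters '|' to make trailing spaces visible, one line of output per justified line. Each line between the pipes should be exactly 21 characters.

Answer: |soft  one  rice young|
|this   salt  distance|
|slow  fox  leaf tower|
|train       chemistry|
|silver  rainbow brown|
|chemistry dinosaur   |

Derivation:
Line 1: ['soft', 'one', 'rice', 'young'] (min_width=19, slack=2)
Line 2: ['this', 'salt', 'distance'] (min_width=18, slack=3)
Line 3: ['slow', 'fox', 'leaf', 'tower'] (min_width=19, slack=2)
Line 4: ['train', 'chemistry'] (min_width=15, slack=6)
Line 5: ['silver', 'rainbow', 'brown'] (min_width=20, slack=1)
Line 6: ['chemistry', 'dinosaur'] (min_width=18, slack=3)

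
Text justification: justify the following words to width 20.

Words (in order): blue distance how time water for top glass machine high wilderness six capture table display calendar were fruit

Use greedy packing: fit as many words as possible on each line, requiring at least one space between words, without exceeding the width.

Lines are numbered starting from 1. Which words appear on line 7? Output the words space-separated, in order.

Line 1: ['blue', 'distance', 'how'] (min_width=17, slack=3)
Line 2: ['time', 'water', 'for', 'top'] (min_width=18, slack=2)
Line 3: ['glass', 'machine', 'high'] (min_width=18, slack=2)
Line 4: ['wilderness', 'six'] (min_width=14, slack=6)
Line 5: ['capture', 'table'] (min_width=13, slack=7)
Line 6: ['display', 'calendar'] (min_width=16, slack=4)
Line 7: ['were', 'fruit'] (min_width=10, slack=10)

Answer: were fruit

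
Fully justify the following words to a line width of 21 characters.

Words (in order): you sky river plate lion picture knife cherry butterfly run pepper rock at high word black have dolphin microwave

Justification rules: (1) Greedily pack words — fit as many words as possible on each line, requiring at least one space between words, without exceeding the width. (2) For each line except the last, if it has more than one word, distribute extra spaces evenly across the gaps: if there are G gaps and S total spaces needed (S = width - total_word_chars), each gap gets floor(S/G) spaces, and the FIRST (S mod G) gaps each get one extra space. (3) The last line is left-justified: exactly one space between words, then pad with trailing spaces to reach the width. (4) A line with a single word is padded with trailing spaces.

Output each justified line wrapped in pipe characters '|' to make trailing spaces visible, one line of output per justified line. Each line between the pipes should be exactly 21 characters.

Answer: |you  sky  river plate|
|lion   picture  knife|
|cherry  butterfly run|
|pepper  rock  at high|
|word    black    have|
|dolphin microwave    |

Derivation:
Line 1: ['you', 'sky', 'river', 'plate'] (min_width=19, slack=2)
Line 2: ['lion', 'picture', 'knife'] (min_width=18, slack=3)
Line 3: ['cherry', 'butterfly', 'run'] (min_width=20, slack=1)
Line 4: ['pepper', 'rock', 'at', 'high'] (min_width=19, slack=2)
Line 5: ['word', 'black', 'have'] (min_width=15, slack=6)
Line 6: ['dolphin', 'microwave'] (min_width=17, slack=4)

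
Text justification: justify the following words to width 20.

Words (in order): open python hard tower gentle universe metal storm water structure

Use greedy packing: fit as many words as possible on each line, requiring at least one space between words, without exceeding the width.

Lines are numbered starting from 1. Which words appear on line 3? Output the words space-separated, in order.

Answer: universe metal storm

Derivation:
Line 1: ['open', 'python', 'hard'] (min_width=16, slack=4)
Line 2: ['tower', 'gentle'] (min_width=12, slack=8)
Line 3: ['universe', 'metal', 'storm'] (min_width=20, slack=0)
Line 4: ['water', 'structure'] (min_width=15, slack=5)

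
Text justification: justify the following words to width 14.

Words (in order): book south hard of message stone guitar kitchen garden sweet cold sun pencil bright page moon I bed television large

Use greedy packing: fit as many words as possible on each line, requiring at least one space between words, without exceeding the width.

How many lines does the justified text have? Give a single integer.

Line 1: ['book', 'south'] (min_width=10, slack=4)
Line 2: ['hard', 'of'] (min_width=7, slack=7)
Line 3: ['message', 'stone'] (min_width=13, slack=1)
Line 4: ['guitar', 'kitchen'] (min_width=14, slack=0)
Line 5: ['garden', 'sweet'] (min_width=12, slack=2)
Line 6: ['cold', 'sun'] (min_width=8, slack=6)
Line 7: ['pencil', 'bright'] (min_width=13, slack=1)
Line 8: ['page', 'moon', 'I'] (min_width=11, slack=3)
Line 9: ['bed', 'television'] (min_width=14, slack=0)
Line 10: ['large'] (min_width=5, slack=9)
Total lines: 10

Answer: 10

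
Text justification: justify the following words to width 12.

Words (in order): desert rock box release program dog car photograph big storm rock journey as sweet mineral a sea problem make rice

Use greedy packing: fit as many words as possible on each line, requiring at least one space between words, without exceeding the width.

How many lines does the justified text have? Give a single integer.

Answer: 11

Derivation:
Line 1: ['desert', 'rock'] (min_width=11, slack=1)
Line 2: ['box', 'release'] (min_width=11, slack=1)
Line 3: ['program', 'dog'] (min_width=11, slack=1)
Line 4: ['car'] (min_width=3, slack=9)
Line 5: ['photograph'] (min_width=10, slack=2)
Line 6: ['big', 'storm'] (min_width=9, slack=3)
Line 7: ['rock', 'journey'] (min_width=12, slack=0)
Line 8: ['as', 'sweet'] (min_width=8, slack=4)
Line 9: ['mineral', 'a'] (min_width=9, slack=3)
Line 10: ['sea', 'problem'] (min_width=11, slack=1)
Line 11: ['make', 'rice'] (min_width=9, slack=3)
Total lines: 11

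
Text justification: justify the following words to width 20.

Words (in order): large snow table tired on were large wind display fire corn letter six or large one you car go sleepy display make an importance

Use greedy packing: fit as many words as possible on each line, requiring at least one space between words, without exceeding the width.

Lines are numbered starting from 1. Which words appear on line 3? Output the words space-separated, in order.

Answer: wind display fire

Derivation:
Line 1: ['large', 'snow', 'table'] (min_width=16, slack=4)
Line 2: ['tired', 'on', 'were', 'large'] (min_width=19, slack=1)
Line 3: ['wind', 'display', 'fire'] (min_width=17, slack=3)
Line 4: ['corn', 'letter', 'six', 'or'] (min_width=18, slack=2)
Line 5: ['large', 'one', 'you', 'car', 'go'] (min_width=20, slack=0)
Line 6: ['sleepy', 'display', 'make'] (min_width=19, slack=1)
Line 7: ['an', 'importance'] (min_width=13, slack=7)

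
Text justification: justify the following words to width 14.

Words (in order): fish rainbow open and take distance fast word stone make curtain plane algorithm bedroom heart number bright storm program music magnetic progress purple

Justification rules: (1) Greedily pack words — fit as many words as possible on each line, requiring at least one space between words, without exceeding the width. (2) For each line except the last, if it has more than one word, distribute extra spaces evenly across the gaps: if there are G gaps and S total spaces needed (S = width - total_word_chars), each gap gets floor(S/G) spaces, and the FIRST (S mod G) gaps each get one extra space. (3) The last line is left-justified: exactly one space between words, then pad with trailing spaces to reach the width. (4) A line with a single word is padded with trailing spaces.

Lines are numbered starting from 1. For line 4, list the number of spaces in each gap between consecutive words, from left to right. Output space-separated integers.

Line 1: ['fish', 'rainbow'] (min_width=12, slack=2)
Line 2: ['open', 'and', 'take'] (min_width=13, slack=1)
Line 3: ['distance', 'fast'] (min_width=13, slack=1)
Line 4: ['word', 'stone'] (min_width=10, slack=4)
Line 5: ['make', 'curtain'] (min_width=12, slack=2)
Line 6: ['plane'] (min_width=5, slack=9)
Line 7: ['algorithm'] (min_width=9, slack=5)
Line 8: ['bedroom', 'heart'] (min_width=13, slack=1)
Line 9: ['number', 'bright'] (min_width=13, slack=1)
Line 10: ['storm', 'program'] (min_width=13, slack=1)
Line 11: ['music', 'magnetic'] (min_width=14, slack=0)
Line 12: ['progress'] (min_width=8, slack=6)
Line 13: ['purple'] (min_width=6, slack=8)

Answer: 5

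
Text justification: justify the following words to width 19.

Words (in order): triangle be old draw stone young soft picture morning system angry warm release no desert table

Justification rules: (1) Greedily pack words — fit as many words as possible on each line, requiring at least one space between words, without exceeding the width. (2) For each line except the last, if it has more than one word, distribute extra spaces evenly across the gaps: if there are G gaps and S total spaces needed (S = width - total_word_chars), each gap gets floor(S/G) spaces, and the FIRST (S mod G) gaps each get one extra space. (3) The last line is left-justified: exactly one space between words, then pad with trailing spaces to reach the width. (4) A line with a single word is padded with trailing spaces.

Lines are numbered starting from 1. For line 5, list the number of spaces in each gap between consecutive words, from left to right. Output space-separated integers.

Answer: 2 1

Derivation:
Line 1: ['triangle', 'be', 'old'] (min_width=15, slack=4)
Line 2: ['draw', 'stone', 'young'] (min_width=16, slack=3)
Line 3: ['soft', 'picture'] (min_width=12, slack=7)
Line 4: ['morning', 'system'] (min_width=14, slack=5)
Line 5: ['angry', 'warm', 'release'] (min_width=18, slack=1)
Line 6: ['no', 'desert', 'table'] (min_width=15, slack=4)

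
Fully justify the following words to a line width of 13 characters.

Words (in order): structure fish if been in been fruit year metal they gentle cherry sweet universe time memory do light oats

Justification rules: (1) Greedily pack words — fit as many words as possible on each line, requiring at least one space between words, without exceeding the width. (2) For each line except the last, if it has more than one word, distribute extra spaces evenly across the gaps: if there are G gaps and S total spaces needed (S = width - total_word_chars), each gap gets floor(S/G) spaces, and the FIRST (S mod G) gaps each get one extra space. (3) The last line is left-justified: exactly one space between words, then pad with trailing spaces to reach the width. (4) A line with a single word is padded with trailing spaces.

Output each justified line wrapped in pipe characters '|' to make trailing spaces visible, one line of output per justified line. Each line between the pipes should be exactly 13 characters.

Line 1: ['structure'] (min_width=9, slack=4)
Line 2: ['fish', 'if', 'been'] (min_width=12, slack=1)
Line 3: ['in', 'been', 'fruit'] (min_width=13, slack=0)
Line 4: ['year', 'metal'] (min_width=10, slack=3)
Line 5: ['they', 'gentle'] (min_width=11, slack=2)
Line 6: ['cherry', 'sweet'] (min_width=12, slack=1)
Line 7: ['universe', 'time'] (min_width=13, slack=0)
Line 8: ['memory', 'do'] (min_width=9, slack=4)
Line 9: ['light', 'oats'] (min_width=10, slack=3)

Answer: |structure    |
|fish  if been|
|in been fruit|
|year    metal|
|they   gentle|
|cherry  sweet|
|universe time|
|memory     do|
|light oats   |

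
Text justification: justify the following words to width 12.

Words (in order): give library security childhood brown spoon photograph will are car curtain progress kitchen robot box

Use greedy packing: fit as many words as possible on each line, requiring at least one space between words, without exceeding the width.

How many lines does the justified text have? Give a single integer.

Answer: 10

Derivation:
Line 1: ['give', 'library'] (min_width=12, slack=0)
Line 2: ['security'] (min_width=8, slack=4)
Line 3: ['childhood'] (min_width=9, slack=3)
Line 4: ['brown', 'spoon'] (min_width=11, slack=1)
Line 5: ['photograph'] (min_width=10, slack=2)
Line 6: ['will', 'are', 'car'] (min_width=12, slack=0)
Line 7: ['curtain'] (min_width=7, slack=5)
Line 8: ['progress'] (min_width=8, slack=4)
Line 9: ['kitchen'] (min_width=7, slack=5)
Line 10: ['robot', 'box'] (min_width=9, slack=3)
Total lines: 10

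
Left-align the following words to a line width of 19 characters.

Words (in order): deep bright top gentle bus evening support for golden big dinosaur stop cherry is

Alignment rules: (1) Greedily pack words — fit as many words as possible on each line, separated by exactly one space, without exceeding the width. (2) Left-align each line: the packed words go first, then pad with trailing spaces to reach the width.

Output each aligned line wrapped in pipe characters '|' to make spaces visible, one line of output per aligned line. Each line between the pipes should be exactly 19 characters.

Line 1: ['deep', 'bright', 'top'] (min_width=15, slack=4)
Line 2: ['gentle', 'bus', 'evening'] (min_width=18, slack=1)
Line 3: ['support', 'for', 'golden'] (min_width=18, slack=1)
Line 4: ['big', 'dinosaur', 'stop'] (min_width=17, slack=2)
Line 5: ['cherry', 'is'] (min_width=9, slack=10)

Answer: |deep bright top    |
|gentle bus evening |
|support for golden |
|big dinosaur stop  |
|cherry is          |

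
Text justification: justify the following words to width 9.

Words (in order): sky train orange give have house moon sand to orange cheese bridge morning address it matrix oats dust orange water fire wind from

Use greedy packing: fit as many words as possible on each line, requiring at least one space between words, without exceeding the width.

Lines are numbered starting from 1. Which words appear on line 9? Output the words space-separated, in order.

Line 1: ['sky', 'train'] (min_width=9, slack=0)
Line 2: ['orange'] (min_width=6, slack=3)
Line 3: ['give', 'have'] (min_width=9, slack=0)
Line 4: ['house'] (min_width=5, slack=4)
Line 5: ['moon', 'sand'] (min_width=9, slack=0)
Line 6: ['to', 'orange'] (min_width=9, slack=0)
Line 7: ['cheese'] (min_width=6, slack=3)
Line 8: ['bridge'] (min_width=6, slack=3)
Line 9: ['morning'] (min_width=7, slack=2)
Line 10: ['address'] (min_width=7, slack=2)
Line 11: ['it', 'matrix'] (min_width=9, slack=0)
Line 12: ['oats', 'dust'] (min_width=9, slack=0)
Line 13: ['orange'] (min_width=6, slack=3)
Line 14: ['water'] (min_width=5, slack=4)
Line 15: ['fire', 'wind'] (min_width=9, slack=0)
Line 16: ['from'] (min_width=4, slack=5)

Answer: morning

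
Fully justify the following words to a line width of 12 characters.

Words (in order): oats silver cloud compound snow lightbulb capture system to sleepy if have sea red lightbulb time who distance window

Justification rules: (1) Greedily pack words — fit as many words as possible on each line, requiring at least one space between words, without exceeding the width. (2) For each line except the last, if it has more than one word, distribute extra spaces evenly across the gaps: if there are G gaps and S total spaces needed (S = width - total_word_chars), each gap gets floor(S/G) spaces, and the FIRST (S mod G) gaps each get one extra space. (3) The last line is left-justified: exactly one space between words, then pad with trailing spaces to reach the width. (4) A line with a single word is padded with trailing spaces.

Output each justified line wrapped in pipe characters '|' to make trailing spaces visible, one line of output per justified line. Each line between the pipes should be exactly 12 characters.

Answer: |oats  silver|
|cloud       |
|compound    |
|snow        |
|lightbulb   |
|capture     |
|system    to|
|sleepy    if|
|have sea red|
|lightbulb   |
|time     who|
|distance    |
|window      |

Derivation:
Line 1: ['oats', 'silver'] (min_width=11, slack=1)
Line 2: ['cloud'] (min_width=5, slack=7)
Line 3: ['compound'] (min_width=8, slack=4)
Line 4: ['snow'] (min_width=4, slack=8)
Line 5: ['lightbulb'] (min_width=9, slack=3)
Line 6: ['capture'] (min_width=7, slack=5)
Line 7: ['system', 'to'] (min_width=9, slack=3)
Line 8: ['sleepy', 'if'] (min_width=9, slack=3)
Line 9: ['have', 'sea', 'red'] (min_width=12, slack=0)
Line 10: ['lightbulb'] (min_width=9, slack=3)
Line 11: ['time', 'who'] (min_width=8, slack=4)
Line 12: ['distance'] (min_width=8, slack=4)
Line 13: ['window'] (min_width=6, slack=6)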